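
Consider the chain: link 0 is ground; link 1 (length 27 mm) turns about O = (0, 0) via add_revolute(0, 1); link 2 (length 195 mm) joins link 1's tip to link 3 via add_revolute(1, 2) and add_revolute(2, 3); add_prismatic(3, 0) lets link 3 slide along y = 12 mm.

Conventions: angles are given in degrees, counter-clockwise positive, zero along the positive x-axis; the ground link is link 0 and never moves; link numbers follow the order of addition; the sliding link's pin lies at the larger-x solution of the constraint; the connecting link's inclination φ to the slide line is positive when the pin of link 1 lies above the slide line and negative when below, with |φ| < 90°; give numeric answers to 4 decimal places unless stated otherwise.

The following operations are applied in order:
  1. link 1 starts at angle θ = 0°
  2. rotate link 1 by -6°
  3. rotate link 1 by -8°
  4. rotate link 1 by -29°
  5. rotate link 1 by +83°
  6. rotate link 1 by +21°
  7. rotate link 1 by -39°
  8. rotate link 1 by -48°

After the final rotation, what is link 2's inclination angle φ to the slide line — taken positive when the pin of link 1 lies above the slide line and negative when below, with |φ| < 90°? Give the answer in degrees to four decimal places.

geometry: r = 27 mm, L = 195 mm, e = 12 mm; θ starts at 0°
rotate link 1 by -6°: θ ← 0° -6° = -6°
rotate link 1 by -8°: θ ← -6° -8° = -14°
rotate link 1 by -29°: θ ← -14° -29° = -43°
rotate link 1 by +83°: θ ← -43° +83° = 40°
rotate link 1 by +21°: θ ← 40° +21° = 61°
rotate link 1 by -39°: θ ← 61° -39° = 22°
rotate link 1 by -48°: θ ← 22° -48° = -26°
h = r sin θ − e = -11.836021 − 12 = -23.836021
sin φ = h / L = -23.836021 / 195 = -0.12223600
φ = arcsin(-0.12223600) = -7.021166°

-7.0212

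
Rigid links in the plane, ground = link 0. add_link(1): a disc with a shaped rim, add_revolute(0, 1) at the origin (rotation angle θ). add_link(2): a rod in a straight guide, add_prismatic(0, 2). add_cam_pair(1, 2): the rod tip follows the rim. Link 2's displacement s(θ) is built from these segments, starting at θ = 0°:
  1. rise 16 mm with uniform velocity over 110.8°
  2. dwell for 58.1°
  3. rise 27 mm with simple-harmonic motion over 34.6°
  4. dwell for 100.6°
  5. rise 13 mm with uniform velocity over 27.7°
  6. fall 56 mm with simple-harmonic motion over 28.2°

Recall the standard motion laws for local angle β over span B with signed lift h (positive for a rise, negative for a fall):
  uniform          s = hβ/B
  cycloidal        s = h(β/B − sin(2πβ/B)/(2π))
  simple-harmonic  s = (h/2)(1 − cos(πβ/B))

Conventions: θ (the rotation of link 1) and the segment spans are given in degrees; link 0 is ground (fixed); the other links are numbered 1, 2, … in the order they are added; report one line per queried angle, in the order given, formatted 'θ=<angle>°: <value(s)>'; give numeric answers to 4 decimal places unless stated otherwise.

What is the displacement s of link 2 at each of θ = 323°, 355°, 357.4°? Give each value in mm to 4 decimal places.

segment 1 (0° to 110.8°, uniform, h = 16) is passed completely: s = 0.0000 + (16) = 16.0000
segment 2 (110.8° to 168.9°, dwell): s unchanged at 16.0000
segment 3 (168.9° to 203.5°, simple-harmonic, h = 27) is passed completely: s = 16.0000 + (27) = 43.0000
segment 4 (203.5° to 304.1°, dwell): s unchanged at 43.0000
θ = 323° falls in segment 5 (304.1° to 331.8°, uniform, h = 13): β = 323 − 304.1 = 18.9°, B = 27.7°; Δs = 13·18.9/27.7 = 8.8700; s = 43.0000 + 8.8700 = 51.8700
segment 5 (304.1° to 331.8°, uniform, h = 13) is passed completely: s = 43.0000 + (13) = 56.0000
θ = 355° falls in segment 6 (331.8° to 360°, simple-harmonic, h = -56): β = 355 − 331.8 = 23.2°, B = 28.2°; Δs = -56/2·(1 − cos(π·0.8227)) = -51.7674; s = 56.0000 − 51.7674 = 4.2326
θ = 357.4° falls in segment 6 (331.8° to 360°, simple-harmonic, h = -56): β = 357.4 − 331.8 = 25.6°, B = 28.2°; Δs = -56/2·(1 − cos(π·0.9078)) = -54.8336; s = 56.0000 − 54.8336 = 1.1664

θ=323°: 51.8700
θ=355°: 4.2326
θ=357.4°: 1.1664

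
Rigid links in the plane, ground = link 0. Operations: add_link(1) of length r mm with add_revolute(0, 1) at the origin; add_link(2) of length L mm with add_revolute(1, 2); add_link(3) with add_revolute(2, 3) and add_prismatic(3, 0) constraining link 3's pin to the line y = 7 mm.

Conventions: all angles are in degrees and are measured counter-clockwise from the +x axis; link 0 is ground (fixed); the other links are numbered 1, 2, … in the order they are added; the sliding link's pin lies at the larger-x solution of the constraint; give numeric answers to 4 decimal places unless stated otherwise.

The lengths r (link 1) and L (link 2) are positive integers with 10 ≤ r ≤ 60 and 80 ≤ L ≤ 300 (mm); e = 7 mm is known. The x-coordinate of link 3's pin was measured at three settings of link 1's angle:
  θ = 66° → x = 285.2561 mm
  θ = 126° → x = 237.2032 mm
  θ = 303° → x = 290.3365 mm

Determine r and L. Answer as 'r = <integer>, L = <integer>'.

constraint per measurement: (x − r cos θ)² + (r sin θ − e)² = L²
subtracting the θ₁ and θ₂ equations cancels the r² and L² terms:
r = (x₁² − x₂²) / (2[(x₁cos θ₁ + e sin θ₁) − (x₂cos θ₂ + e sin θ₂)]) = 49.0000 → r = 49
L² = (x₁ − r cos θ₁)² + (r sin θ₁ − e)² = 71823.9878 → L = 268.0000 → L = 268
check at θ₃=303°: x = 290.3365 (printed 290.3365) ✓

r = 49, L = 268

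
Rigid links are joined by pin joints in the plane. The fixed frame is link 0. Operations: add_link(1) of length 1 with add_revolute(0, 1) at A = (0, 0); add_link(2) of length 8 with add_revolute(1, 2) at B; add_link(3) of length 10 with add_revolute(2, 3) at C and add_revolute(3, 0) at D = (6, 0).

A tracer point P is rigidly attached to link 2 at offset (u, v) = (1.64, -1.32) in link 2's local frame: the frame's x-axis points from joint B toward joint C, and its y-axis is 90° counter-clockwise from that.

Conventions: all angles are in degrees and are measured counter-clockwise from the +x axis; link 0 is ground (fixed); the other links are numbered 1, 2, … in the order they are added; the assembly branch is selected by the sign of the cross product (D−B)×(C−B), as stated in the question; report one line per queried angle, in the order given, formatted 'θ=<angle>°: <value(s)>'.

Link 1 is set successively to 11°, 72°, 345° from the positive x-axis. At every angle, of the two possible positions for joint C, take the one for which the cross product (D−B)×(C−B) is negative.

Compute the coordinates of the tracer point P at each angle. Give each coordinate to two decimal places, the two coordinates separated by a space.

A=(0,0), D=(6.00,0)
θ=11°: B = A + 1.00·(cos11°, sin11°) = (0.9816, 0.1908)
θ=11°: |BD| = 5.0220
θ=11°: circle(B,8.00) ∩ circle(D,10.00): a=-1.0732, h=7.9277
θ=11°:   candidates: C₊=(0.2104,8.1535) cross=39.813; C₋=(-0.3920,-7.6904) cross=-39.813
θ=11°:   branch - wants cross < 0 → take C=(-0.3920,-7.6904) (cross=-39.813)
θ=11°: ex = (C−B)/|BC| = (-0.1717,-0.9851); ey = (0.9851,-0.1717)
θ=11°: P = B + 1.64·ex + -1.32·ey = (-0.6004,-1.1982)
θ=72°: B = A + 1.00·(cos72°, sin72°) = (0.3090, 0.9511)
θ=72°: |BD| = 5.7699
θ=72°: circle(B,8.00) ∩ circle(D,10.00): a=-0.2347, h=7.9966
θ=72°:   candidates: C₊=(1.3956,8.8769) cross=46.139; C₋=(-1.2405,-6.8974) cross=-46.139
θ=72°:   branch - wants cross < 0 → take C=(-1.2405,-6.8974) (cross=-46.139)
θ=72°: ex = (C−B)/|BC| = (-0.1937,-0.9811); ey = (0.9811,-0.1937)
θ=72°: P = B + 1.64·ex + -1.32·ey = (-1.3036,-0.4022)
θ=345°: B = A + 1.00·(cos345°, sin345°) = (0.9659, -0.2588)
θ=345°: |BD| = 5.0407
θ=345°: circle(B,8.00) ∩ circle(D,10.00): a=-1.0506, h=7.9307
θ=345°:   candidates: C₊=(-0.4905,7.6075) cross=39.977; C₋=(0.3240,-8.2330) cross=-39.977
θ=345°:   branch - wants cross < 0 → take C=(0.3240,-8.2330) (cross=-39.977)
θ=345°: ex = (C−B)/|BC| = (-0.0802,-0.9968); ey = (0.9968,-0.0802)
θ=345°: P = B + 1.64·ex + -1.32·ey = (-0.4814,-1.7876)

θ=11°: -0.60 -1.20
θ=72°: -1.30 -0.40
θ=345°: -0.48 -1.79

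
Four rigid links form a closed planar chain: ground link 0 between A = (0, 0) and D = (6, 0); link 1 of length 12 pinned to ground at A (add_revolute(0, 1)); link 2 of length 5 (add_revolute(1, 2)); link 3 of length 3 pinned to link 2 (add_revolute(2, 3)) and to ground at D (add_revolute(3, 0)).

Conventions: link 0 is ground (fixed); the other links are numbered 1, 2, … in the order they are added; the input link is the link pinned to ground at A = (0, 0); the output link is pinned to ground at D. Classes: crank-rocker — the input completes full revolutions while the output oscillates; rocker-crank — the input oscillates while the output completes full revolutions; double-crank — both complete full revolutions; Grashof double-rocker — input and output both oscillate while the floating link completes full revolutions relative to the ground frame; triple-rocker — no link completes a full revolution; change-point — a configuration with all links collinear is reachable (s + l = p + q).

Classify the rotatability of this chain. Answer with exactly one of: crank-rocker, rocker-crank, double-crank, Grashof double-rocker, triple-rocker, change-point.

lengths: ground=6, input=12, coupler=5, output=3
sorted: s=3 (shortest), l=12 (longest), p+q=11
s + l = 15 vs p + q = 11
s + l > p + q → non-Grashof → no link fully rotates → triple-rocker

triple-rocker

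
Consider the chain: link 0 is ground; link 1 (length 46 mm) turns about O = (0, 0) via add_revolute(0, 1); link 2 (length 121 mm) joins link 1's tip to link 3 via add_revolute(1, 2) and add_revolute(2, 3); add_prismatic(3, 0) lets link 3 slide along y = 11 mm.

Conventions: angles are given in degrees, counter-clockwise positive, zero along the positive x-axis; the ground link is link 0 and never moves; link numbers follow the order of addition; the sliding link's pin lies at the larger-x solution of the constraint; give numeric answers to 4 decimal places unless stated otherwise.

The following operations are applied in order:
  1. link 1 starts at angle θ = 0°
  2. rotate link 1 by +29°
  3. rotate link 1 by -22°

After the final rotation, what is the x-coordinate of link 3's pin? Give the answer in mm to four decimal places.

geometry: r = 46 mm, L = 121 mm, e = 11 mm; θ starts at 0°
rotate link 1 by +29°: θ ← 0° +29° = 29°
rotate link 1 by -22°: θ ← 29° -22° = 7°
crank pin P = (r cos θ, r sin θ) = (45.657123, 5.605990)
h = r sin θ − e = 5.605990 − 11 = -5.394010
x = r cos θ + √(L² − h²) = 45.657123 + 120.879712 = 166.536834

166.5368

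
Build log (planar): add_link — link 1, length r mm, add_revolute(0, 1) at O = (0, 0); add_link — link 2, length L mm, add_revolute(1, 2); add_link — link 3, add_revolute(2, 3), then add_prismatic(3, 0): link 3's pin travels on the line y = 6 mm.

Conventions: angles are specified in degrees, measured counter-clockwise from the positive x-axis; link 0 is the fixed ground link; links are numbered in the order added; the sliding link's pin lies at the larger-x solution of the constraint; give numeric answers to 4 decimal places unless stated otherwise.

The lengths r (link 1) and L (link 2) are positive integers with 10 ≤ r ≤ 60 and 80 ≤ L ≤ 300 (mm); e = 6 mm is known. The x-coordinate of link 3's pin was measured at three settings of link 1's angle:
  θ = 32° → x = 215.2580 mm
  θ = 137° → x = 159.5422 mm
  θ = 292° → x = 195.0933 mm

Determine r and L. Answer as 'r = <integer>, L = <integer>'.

constraint per measurement: (x − r cos θ)² + (r sin θ − e)² = L²
subtracting the θ₁ and θ₂ equations cancels the r² and L² terms:
r = (x₁² − x₂²) / (2[(x₁cos θ₁ + e sin θ₁) − (x₂cos θ₂ + e sin θ₂)]) = 35.0000 → r = 35
L² = (x₁ − r cos θ₁)² + (r sin θ₁ − e)² = 34596.0009 → L = 186.0000 → L = 186
check at θ₃=292°: x = 195.0933 (printed 195.0933) ✓

r = 35, L = 186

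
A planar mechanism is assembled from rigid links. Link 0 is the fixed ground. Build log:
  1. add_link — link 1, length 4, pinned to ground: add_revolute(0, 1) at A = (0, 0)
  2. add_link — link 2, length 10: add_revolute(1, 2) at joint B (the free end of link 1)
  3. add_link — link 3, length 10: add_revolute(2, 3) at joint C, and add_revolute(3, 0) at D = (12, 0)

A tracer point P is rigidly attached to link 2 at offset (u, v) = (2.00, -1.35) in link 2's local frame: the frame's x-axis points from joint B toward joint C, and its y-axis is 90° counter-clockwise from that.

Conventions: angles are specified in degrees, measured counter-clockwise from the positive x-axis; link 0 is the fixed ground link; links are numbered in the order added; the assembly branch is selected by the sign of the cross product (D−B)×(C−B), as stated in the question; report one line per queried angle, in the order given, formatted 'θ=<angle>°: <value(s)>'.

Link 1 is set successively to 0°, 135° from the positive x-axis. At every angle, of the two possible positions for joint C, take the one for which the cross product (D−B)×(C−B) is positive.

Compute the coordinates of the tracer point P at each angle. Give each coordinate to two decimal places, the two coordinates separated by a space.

A=(0,0), D=(12.00,0)
θ=0°: B = A + 4.00·(cos0°, sin0°) = (4.0000, 0.0000)
θ=0°: |BD| = 8.0000
θ=0°: circle(B,10.00) ∩ circle(D,10.00): a=4.0000, h=9.1652
θ=0°:   candidates: C₊=(8.0000,9.1652) cross=73.321; C₋=(8.0000,-9.1652) cross=-73.321
θ=0°:   branch + wants cross > 0 → take C=(8.0000,9.1652) (cross=73.321)
θ=0°: ex = (C−B)/|BC| = (0.4000,0.9165); ey = (-0.9165,0.4000)
θ=0°: P = B + 2.00·ex + -1.35·ey = (6.0373,1.2930)
θ=135°: B = A + 4.00·(cos135°, sin135°) = (-2.8284, 2.8284)
θ=135°: |BD| = 15.0958
θ=135°: circle(B,10.00) ∩ circle(D,10.00): a=7.5479, h=6.5597
θ=135°:   candidates: C₊=(5.8148,7.8577) cross=99.023; C₋=(3.3567,-5.0293) cross=-99.023
θ=135°:   branch + wants cross > 0 → take C=(5.8148,7.8577) (cross=99.023)
θ=135°: ex = (C−B)/|BC| = (0.8643,0.5029); ey = (-0.5029,0.8643)
θ=135°: P = B + 2.00·ex + -1.35·ey = (-0.4208,2.6674)

θ=0°: 6.04 1.29
θ=135°: -0.42 2.67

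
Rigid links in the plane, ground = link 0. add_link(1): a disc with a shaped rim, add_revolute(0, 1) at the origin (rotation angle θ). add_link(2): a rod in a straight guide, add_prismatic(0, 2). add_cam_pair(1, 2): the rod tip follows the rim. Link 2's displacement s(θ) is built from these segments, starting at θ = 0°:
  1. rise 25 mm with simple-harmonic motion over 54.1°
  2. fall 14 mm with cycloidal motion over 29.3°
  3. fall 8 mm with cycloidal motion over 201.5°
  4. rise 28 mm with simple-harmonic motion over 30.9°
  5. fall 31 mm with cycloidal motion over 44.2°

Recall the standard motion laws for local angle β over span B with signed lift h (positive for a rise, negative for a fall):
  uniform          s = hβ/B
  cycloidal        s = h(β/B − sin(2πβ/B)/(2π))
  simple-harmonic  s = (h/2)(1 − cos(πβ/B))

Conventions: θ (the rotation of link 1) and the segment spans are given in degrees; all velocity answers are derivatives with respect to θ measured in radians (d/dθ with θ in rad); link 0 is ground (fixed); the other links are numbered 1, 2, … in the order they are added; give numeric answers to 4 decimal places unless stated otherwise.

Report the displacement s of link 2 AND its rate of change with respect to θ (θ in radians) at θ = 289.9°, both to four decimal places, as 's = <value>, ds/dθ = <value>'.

segment 1 (0° to 54.1°, simple-harmonic, h = 25) is passed completely: s = 0.0000 + (25) = 25.0000
segment 2 (54.1° to 83.4°, cycloidal, h = -14) is passed completely: s = 25.0000 + (-14) = 11.0000
segment 3 (83.4° to 284.9°, cycloidal, h = -8) is passed completely: s = 11.0000 + (-8) = 3.0000
θ = 289.9° falls in segment 4 (284.9° to 315.8°, simple-harmonic, h = 28): β = 289.9 − 284.9 = 5°, B = 30.9°; Δs = 28/2·(1 − cos(π·0.1618)) = 1.7703; s = 3.0000 + 1.7703 = 4.7703
velocity in seg [284.9°–315.8°] (simple-harmonic), θ in radians: β = 5° = 0.0873 rad, B = 30.9° = 0.5393 rad; ds/dθ = (πh/(2B)) sin(πβ/B) = (π·28/(2·0.5393)) sin(π·0.1618) = 39.694901 mm/rad

s = 4.7703, ds/dθ = 39.6949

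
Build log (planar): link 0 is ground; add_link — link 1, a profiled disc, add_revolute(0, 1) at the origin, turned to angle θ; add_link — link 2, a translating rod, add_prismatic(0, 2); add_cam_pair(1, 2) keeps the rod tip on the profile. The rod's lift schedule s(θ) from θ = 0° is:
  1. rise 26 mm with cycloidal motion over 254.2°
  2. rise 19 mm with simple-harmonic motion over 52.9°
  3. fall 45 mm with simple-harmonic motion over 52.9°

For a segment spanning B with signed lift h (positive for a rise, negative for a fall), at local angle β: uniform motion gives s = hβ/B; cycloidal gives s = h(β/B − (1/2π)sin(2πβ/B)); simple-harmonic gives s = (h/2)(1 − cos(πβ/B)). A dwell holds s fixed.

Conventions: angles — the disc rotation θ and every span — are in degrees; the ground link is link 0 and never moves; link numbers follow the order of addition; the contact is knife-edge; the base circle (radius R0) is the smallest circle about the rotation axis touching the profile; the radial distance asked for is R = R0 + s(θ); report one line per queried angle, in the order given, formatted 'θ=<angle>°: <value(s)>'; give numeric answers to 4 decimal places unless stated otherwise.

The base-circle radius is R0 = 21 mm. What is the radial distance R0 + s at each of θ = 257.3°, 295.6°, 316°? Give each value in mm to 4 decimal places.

seg 1 [0°–254.2°] cycloidal, h=26: full span → s += 26 → s = 26.0000
seg 2 [254.2°–307.1°] simple-harmonic, h=19: θ=257.3° here. β=3.1, B=52.9. 19/2·(1 − cos(π·0.0586)) = 0.1605 → s = 26.1605
seg 2 [254.2°–307.1°] simple-harmonic, h=19: θ=295.6° here. β=41.4, B=52.9. 19/2·(1 − cos(π·0.7826)) = 16.8693 → s = 42.8693
seg 2 [254.2°–307.1°] simple-harmonic, h=19: full span → s += 19 → s = 45.0000
seg 3 [307.1°–360°] simple-harmonic, h=-45: θ=316° here. β=8.9, B=52.9. -45/2·(1 − cos(π·0.1682)) = -3.0703 → s = 41.9297
θ=257.3°: R = R0 + s = 21 + 26.1605 = 47.1605
θ=295.6°: R = R0 + s = 21 + 42.8693 = 63.8693
θ=316°: R = R0 + s = 21 + 41.9297 = 62.9297

θ=257.3°: 47.1605
θ=295.6°: 63.8693
θ=316°: 62.9297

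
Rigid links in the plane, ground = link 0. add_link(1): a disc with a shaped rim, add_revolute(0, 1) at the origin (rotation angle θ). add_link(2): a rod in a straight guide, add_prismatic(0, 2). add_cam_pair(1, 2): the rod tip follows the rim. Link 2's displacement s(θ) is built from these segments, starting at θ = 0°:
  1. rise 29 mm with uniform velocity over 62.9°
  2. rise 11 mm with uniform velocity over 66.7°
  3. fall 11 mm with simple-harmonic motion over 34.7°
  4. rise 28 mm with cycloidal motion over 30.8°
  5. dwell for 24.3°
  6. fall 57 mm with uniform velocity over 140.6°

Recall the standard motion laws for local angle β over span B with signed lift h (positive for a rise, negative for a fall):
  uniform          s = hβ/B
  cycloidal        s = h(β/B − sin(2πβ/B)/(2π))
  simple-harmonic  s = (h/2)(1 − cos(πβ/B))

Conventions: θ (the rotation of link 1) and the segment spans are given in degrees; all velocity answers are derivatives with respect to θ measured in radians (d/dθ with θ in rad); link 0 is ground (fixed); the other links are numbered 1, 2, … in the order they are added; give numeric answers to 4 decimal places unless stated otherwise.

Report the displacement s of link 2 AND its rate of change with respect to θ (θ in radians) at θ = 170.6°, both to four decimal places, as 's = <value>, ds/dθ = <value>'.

segment 1 (0° to 62.9°, uniform, h = 29) is passed completely: s = 0.0000 + (29) = 29.0000
segment 2 (62.9° to 129.6°, uniform, h = 11) is passed completely: s = 29.0000 + (11) = 40.0000
segment 3 (129.6° to 164.3°, simple-harmonic, h = -11) is passed completely: s = 40.0000 + (-11) = 29.0000
θ = 170.6° falls in segment 4 (164.3° to 195.1°, cycloidal, h = 28): β = 170.6 − 164.3 = 6.3°, B = 30.8°; Δs = 28·(0.2045 − sin(2π·0.2045)/(2π)) = 1.4514; s = 29.0000 + 1.4514 = 30.4514
velocity in seg [164.3°–195.1°] (cycloidal), θ in radians: β = 6.3° = 0.1100 rad, B = 30.8° = 0.5376 rad; ds/dθ = (h/B)(1 − cos(2πβ/B)) = (28/0.5376)(1 − cos(2π·0.2045)) = 37.412448 mm/rad

s = 30.4514, ds/dθ = 37.4124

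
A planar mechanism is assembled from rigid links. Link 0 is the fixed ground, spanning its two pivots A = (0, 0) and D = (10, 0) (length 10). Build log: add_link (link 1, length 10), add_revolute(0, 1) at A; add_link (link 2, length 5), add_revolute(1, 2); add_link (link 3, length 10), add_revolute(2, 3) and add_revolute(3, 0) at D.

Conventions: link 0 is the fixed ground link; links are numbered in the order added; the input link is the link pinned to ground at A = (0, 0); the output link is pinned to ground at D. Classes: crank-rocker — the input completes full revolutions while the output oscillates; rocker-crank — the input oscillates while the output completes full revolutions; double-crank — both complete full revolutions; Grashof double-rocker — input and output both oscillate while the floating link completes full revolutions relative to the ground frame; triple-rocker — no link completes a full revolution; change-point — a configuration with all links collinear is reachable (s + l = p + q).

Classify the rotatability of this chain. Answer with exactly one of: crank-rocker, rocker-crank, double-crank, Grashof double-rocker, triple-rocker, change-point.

lengths: ground=10, input=10, coupler=5, output=10
sorted: s=5 (shortest), l=10 (longest), p+q=20
s + l = 15 vs p + q = 20
s + l < p + q (Grashof) with shortest = coupler link → Grashof double-rocker

Grashof double-rocker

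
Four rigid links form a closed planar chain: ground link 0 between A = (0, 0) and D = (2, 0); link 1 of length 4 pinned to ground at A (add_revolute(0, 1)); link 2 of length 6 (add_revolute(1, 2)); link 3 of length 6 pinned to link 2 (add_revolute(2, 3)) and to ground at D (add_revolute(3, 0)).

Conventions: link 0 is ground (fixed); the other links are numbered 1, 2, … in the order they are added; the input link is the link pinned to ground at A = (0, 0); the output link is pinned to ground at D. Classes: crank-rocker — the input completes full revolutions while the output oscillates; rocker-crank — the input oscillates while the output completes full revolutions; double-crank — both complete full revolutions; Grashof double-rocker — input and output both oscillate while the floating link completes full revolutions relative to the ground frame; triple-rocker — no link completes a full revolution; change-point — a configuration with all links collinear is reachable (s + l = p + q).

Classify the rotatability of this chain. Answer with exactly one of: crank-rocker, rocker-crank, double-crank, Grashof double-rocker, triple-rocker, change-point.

lengths: ground=2, input=4, coupler=6, output=6
sorted: s=2 (shortest), l=6 (longest), p+q=10
s + l = 8 vs p + q = 10
s + l < p + q (Grashof) with shortest = ground link → double-crank

double-crank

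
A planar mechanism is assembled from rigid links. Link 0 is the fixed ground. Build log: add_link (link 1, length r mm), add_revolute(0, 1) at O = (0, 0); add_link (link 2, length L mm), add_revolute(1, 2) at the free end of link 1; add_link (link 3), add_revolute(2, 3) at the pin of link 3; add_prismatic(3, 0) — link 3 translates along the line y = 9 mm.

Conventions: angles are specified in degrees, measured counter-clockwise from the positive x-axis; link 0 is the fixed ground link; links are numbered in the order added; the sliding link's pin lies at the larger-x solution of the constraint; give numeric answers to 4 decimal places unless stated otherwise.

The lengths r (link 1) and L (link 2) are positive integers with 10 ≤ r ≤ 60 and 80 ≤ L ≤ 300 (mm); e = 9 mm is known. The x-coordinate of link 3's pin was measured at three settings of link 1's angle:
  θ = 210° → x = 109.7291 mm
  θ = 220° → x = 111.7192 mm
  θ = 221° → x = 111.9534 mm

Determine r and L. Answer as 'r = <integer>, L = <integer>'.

constraint per measurement: (x − r cos θ)² + (r sin θ − e)² = L²
subtracting the θ₁ and θ₂ equations cancels the r² and L² terms:
r = (x₁² − x₂²) / (2[(x₁cos θ₁ + e sin θ₁) − (x₂cos θ₂ + e sin θ₂)]) = 26.9999 → r = 27
L² = (x₁ − r cos θ₁)² + (r sin θ₁ − e)² = 18224.9975 → L = 135.0000 → L = 135
check at θ₃=221°: x = 111.9534 (printed 111.9534) ✓

r = 27, L = 135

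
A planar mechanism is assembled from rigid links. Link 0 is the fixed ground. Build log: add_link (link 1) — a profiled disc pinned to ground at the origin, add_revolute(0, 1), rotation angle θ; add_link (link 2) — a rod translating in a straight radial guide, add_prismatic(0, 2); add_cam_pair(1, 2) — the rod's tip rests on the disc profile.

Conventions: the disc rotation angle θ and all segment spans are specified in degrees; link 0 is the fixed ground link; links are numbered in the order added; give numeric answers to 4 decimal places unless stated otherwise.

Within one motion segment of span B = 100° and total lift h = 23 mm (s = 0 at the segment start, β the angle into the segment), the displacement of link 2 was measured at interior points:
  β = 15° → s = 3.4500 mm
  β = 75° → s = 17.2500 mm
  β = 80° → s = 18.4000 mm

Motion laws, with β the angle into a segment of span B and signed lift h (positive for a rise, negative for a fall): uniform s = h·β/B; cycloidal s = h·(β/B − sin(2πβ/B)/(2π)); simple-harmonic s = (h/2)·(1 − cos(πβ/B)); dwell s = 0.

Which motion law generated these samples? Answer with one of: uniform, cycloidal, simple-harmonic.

candidates at β/B = r: uniform s = h·r (linear in β); cycloidal s = h·(r − sin(2πr)/(2π)); simple-harmonic s = (h/2)(1 − cos(πr))
β=15°: printed 3.4500 | uniform 3.4500, cycloidal 0.4885, simple-harmonic 1.2534
β=75°: printed 17.2500 | uniform 17.2500, cycloidal 20.9106, simple-harmonic 19.6317
β=80°: printed 18.4000 | uniform 18.4000, cycloidal 21.8814, simple-harmonic 20.8037
only one law matches every sample → uniform

uniform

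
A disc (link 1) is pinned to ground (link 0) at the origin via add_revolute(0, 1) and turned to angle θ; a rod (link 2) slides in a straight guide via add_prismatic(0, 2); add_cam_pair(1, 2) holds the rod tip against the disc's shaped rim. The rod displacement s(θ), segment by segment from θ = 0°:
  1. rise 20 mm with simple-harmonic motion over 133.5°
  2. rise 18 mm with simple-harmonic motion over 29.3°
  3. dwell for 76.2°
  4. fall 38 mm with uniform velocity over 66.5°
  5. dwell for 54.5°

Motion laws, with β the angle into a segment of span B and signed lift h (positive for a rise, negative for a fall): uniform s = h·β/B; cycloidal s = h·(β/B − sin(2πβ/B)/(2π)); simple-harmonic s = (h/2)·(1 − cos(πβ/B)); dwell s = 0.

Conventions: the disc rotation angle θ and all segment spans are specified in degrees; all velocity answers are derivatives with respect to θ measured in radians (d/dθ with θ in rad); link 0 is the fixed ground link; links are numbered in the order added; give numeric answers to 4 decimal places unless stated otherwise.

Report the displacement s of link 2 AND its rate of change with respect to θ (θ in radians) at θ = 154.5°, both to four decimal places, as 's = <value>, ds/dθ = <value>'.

segment 1 (0° to 133.5°, simple-harmonic, h = 20) is passed completely: s = 0.0000 + (20) = 20.0000
θ = 154.5° falls in segment 2 (133.5° to 162.8°, simple-harmonic, h = 18): β = 154.5 − 133.5 = 21°, B = 29.3°; Δs = 18/2·(1 − cos(π·0.7167)) = 14.6651; s = 20.0000 + 14.6651 = 34.6651
velocity in seg [133.5°–162.8°] (simple-harmonic), θ in radians: β = 21° = 0.3665 rad, B = 29.3° = 0.5114 rad; ds/dθ = (πh/(2B)) sin(πβ/B) = (π·18/(2·0.5114)) sin(π·0.7167) = 42.962261 mm/rad

s = 34.6651, ds/dθ = 42.9623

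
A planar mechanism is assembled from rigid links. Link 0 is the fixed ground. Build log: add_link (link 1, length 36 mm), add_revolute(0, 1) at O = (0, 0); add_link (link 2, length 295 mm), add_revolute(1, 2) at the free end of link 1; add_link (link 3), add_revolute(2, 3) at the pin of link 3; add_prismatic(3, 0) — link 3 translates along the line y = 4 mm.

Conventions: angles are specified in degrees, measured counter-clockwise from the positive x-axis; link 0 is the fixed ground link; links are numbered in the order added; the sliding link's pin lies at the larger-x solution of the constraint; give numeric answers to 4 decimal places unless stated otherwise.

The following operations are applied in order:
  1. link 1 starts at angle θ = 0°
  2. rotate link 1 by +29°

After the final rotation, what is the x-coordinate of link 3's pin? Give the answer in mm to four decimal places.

geometry: r = 36 mm, L = 295 mm, e = 4 mm; θ starts at 0°
rotate link 1 by +29°: θ ← 0° +29° = 29°
crank pin P = (r cos θ, r sin θ) = (31.486309, 17.453146)
h = r sin θ − e = 17.453146 − 4 = 13.453146
x = r cos θ + √(L² − h²) = 31.486309 + 294.693082 = 326.179392

326.1794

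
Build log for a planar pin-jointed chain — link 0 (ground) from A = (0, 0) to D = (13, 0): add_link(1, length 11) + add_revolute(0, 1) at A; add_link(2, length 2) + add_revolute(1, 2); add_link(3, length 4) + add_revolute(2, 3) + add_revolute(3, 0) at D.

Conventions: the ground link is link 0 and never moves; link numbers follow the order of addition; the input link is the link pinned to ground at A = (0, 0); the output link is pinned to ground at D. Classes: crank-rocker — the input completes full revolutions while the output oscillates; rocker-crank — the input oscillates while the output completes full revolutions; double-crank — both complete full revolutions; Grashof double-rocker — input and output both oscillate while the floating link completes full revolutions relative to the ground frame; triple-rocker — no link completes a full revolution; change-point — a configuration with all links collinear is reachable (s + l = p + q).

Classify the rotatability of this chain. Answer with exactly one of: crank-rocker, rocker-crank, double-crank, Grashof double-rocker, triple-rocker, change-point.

lengths: ground=13, input=11, coupler=2, output=4
sorted: s=2 (shortest), l=13 (longest), p+q=15
s + l = 15 vs p + q = 15
s + l = p + q → change-point (collinear configuration reachable)

change-point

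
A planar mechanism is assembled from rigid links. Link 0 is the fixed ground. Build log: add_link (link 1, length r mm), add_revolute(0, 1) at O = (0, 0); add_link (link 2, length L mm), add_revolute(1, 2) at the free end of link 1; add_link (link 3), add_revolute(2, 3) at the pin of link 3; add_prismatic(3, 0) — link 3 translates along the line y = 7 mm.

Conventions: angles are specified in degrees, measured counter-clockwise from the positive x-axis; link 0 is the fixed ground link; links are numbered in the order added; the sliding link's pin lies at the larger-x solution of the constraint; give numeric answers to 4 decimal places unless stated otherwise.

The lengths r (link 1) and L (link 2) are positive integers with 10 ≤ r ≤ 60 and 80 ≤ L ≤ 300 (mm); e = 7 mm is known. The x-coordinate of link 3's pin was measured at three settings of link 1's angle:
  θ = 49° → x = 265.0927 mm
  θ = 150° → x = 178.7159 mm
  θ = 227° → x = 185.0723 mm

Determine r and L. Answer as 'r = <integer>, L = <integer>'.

constraint per measurement: (x − r cos θ)² + (r sin θ − e)² = L²
subtracting the θ₁ and θ₂ equations cancels the r² and L² terms:
r = (x₁² − x₂²) / (2[(x₁cos θ₁ + e sin θ₁) − (x₂cos θ₂ + e sin θ₂)]) = 58.0000 → r = 58
L² = (x₁ − r cos θ₁)² + (r sin θ₁ − e)² = 52900.0061 → L = 230.0000 → L = 230
check at θ₃=227°: x = 185.0723 (printed 185.0723) ✓

r = 58, L = 230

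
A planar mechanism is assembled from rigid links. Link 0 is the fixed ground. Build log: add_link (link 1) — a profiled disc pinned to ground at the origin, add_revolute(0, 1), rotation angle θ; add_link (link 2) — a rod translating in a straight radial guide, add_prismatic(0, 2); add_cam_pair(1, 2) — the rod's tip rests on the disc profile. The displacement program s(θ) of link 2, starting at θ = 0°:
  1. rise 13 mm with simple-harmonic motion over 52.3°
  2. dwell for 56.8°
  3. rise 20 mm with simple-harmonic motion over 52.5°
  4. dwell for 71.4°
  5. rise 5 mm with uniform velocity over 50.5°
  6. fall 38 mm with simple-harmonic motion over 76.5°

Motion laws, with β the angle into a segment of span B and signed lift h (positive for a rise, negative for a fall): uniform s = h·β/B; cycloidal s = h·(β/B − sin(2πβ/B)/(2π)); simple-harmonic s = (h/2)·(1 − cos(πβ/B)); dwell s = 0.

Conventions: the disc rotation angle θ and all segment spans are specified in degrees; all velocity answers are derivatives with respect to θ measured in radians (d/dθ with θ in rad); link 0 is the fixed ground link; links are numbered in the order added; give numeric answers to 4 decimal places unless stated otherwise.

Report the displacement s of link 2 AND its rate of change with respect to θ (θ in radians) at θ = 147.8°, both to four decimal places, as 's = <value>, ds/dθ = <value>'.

seg 1 [0°–52.3°] simple-harmonic, h=13: full span → s += 13 → s = 13.0000
seg 2 [52.3°–109.1°] dwell: s stays 13.0000
seg 3 [109.1°–161.6°] simple-harmonic, h=20: θ=147.8° here. β=38.7, B=52.5. 20/2·(1 − cos(π·0.7371)) = 16.7798 → s = 29.7798
velocity in seg [109.1°–161.6°] (simple-harmonic), θ in radians: β = 38.7° = 0.6754 rad, B = 52.5° = 0.9163 rad; ds/dθ = (πh/(2B)) sin(πβ/B) = (π·20/(2·0.9163)) sin(π·0.7371) = 25.202868 mm/rad

s = 29.7798, ds/dθ = 25.2029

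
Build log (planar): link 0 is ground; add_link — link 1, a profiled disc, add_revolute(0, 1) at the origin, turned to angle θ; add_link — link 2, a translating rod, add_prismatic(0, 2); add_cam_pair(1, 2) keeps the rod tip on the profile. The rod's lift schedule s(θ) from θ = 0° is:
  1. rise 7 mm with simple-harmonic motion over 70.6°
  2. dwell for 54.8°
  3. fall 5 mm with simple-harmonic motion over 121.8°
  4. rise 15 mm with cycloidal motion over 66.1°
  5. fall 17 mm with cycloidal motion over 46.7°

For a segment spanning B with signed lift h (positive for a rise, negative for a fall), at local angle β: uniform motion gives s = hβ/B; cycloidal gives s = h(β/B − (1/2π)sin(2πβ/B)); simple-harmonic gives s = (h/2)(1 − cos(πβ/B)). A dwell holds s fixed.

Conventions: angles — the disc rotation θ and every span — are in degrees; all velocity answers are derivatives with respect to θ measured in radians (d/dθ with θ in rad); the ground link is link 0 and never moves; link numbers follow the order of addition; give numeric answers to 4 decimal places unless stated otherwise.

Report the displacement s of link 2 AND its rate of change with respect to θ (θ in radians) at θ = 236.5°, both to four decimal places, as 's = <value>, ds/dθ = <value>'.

seg 1 [0°–70.6°] simple-harmonic, h=7: full span → s += 7 → s = 7.0000
seg 2 [70.6°–125.4°] dwell: s stays 7.0000
seg 3 [125.4°–247.2°] simple-harmonic, h=-5: θ=236.5° here. β=111.1, B=121.8. -5/2·(1 − cos(π·0.9122)) = -4.9054 → s = 2.0946
velocity in seg [125.4°–247.2°] (simple-harmonic), θ in radians: β = 111.1° = 1.9391 rad, B = 121.8° = 2.1258 rad; ds/dθ = (πh/(2B)) sin(πβ/B) = (π·(-5)/(2·2.1258)) sin(π·0.9122) = -1.006756 mm/rad

s = 2.0946, ds/dθ = -1.0068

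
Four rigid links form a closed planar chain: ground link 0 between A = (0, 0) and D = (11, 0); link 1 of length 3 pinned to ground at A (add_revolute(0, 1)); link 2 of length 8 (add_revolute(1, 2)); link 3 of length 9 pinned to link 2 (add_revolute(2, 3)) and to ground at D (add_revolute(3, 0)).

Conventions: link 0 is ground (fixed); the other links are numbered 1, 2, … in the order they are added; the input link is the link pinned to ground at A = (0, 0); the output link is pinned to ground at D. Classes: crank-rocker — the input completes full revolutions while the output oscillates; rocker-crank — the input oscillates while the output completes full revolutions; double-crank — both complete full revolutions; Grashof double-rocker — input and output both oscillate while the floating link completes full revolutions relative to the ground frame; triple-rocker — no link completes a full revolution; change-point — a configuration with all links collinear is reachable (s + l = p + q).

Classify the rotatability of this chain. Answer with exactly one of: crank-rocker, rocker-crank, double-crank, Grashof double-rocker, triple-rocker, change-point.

lengths: ground=11, input=3, coupler=8, output=9
sorted: s=3 (shortest), l=11 (longest), p+q=17
s + l = 14 vs p + q = 17
s + l < p + q (Grashof) with shortest = input link → crank-rocker

crank-rocker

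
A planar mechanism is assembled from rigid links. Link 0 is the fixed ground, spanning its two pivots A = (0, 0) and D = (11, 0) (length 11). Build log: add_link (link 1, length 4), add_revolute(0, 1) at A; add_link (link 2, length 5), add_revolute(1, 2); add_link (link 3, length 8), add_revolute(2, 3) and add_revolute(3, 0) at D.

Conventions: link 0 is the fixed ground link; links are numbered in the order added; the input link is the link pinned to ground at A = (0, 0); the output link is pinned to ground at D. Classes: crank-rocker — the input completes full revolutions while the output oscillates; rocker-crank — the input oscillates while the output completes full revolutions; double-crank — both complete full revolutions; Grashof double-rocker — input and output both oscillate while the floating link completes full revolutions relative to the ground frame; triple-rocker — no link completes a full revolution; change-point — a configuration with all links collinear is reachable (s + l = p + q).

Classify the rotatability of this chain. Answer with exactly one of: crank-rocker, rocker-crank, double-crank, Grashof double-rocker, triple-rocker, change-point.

lengths: ground=11, input=4, coupler=5, output=8
sorted: s=4 (shortest), l=11 (longest), p+q=13
s + l = 15 vs p + q = 13
s + l > p + q → non-Grashof → no link fully rotates → triple-rocker

triple-rocker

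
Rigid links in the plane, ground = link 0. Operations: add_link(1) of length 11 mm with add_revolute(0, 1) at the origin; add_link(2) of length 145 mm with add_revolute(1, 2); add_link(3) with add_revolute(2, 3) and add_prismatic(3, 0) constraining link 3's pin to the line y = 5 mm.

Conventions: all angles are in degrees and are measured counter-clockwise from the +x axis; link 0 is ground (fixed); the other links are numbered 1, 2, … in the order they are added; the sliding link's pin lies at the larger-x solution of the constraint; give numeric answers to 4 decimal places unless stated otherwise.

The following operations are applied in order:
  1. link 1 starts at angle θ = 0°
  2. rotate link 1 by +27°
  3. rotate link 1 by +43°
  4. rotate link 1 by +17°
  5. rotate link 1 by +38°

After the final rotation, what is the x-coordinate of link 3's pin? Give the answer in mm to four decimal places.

geometry: r = 11 mm, L = 145 mm, e = 5 mm; θ starts at 0°
rotate link 1 by +27°: θ ← 0° +27° = 27°
rotate link 1 by +43°: θ ← 27° +43° = 70°
rotate link 1 by +17°: θ ← 70° +17° = 87°
rotate link 1 by +38°: θ ← 87° +38° = 125°
crank pin P = (r cos θ, r sin θ) = (-6.309341, 9.010672)
h = r sin θ − e = 9.010672 − 5 = 4.010672
x = r cos θ + √(L² − h²) = -6.309341 + 144.944522 = 138.635181

138.6352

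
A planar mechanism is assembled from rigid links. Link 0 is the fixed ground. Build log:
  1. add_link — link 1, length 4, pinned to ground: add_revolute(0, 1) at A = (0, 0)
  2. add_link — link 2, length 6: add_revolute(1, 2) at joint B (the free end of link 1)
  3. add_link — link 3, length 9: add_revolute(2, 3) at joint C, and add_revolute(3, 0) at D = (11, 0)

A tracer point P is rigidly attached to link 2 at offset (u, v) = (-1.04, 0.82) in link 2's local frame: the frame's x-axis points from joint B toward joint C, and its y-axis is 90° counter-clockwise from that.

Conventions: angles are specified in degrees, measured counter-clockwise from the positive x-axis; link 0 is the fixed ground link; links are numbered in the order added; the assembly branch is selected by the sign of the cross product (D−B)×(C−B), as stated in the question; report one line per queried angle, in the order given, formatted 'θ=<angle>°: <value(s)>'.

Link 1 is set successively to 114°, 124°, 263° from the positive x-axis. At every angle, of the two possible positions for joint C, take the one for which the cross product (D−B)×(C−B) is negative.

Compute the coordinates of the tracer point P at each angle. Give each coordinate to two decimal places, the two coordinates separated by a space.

A=(0,0), D=(11.00,0)
θ=114°: B = A + 4.00·(cos114°, sin114°) = (-1.6269, 3.6542)
θ=114°: |BD| = 13.1451
θ=114°: circle(B,6.00) ∩ circle(D,9.00): a=4.8609, h=3.5174
θ=114°:   candidates: C₊=(4.0201,5.6817) cross=46.236; C₋=(2.0645,-1.0758) cross=-46.236
θ=114°:   branch - wants cross < 0 → take C=(2.0645,-1.0758) (cross=-46.236)
θ=114°: ex = (C−B)/|BC| = (0.6152,-0.7883); ey = (0.7883,0.6152)
θ=114°: P = B + -1.04·ex + 0.82·ey = (-1.6204,4.9786)
θ=124°: B = A + 4.00·(cos124°, sin124°) = (-2.2368, 3.3162)
θ=124°: |BD| = 13.6458
θ=124°: circle(B,6.00) ∩ circle(D,9.00): a=5.1741, h=3.0379
θ=124°:   candidates: C₊=(3.5205,5.0056) cross=41.455; C₋=(2.0439,-0.8881) cross=-41.455
θ=124°:   branch - wants cross < 0 → take C=(2.0439,-0.8881) (cross=-41.455)
θ=124°: ex = (C−B)/|BC| = (0.7134,-0.7007); ey = (0.7007,0.7134)
θ=124°: P = B + -1.04·ex + 0.82·ey = (-2.4042,4.6299)
θ=263°: B = A + 4.00·(cos263°, sin263°) = (-0.4875, -3.9702)
θ=263°: |BD| = 12.1542
θ=263°: circle(B,6.00) ∩ circle(D,9.00): a=4.2259, h=4.2593
θ=263°:   candidates: C₊=(2.1153,1.4359) cross=51.769; C₋=(4.8979,-6.6155) cross=-51.769
θ=263°:   branch - wants cross < 0 → take C=(4.8979,-6.6155) (cross=-51.769)
θ=263°: ex = (C−B)/|BC| = (0.8976,-0.4409); ey = (0.4409,0.8976)
θ=263°: P = B + -1.04·ex + 0.82·ey = (-1.0594,-2.7757)

θ=114°: -1.62 4.98
θ=124°: -2.40 4.63
θ=263°: -1.06 -2.78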